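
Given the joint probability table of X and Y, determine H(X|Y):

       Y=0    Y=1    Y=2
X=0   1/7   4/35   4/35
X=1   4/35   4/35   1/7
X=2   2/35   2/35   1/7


H(X|Y) = Σ_y p(y) H(X|Y=y)
  p(Y=0) = 11/35, H(X|Y=0) = 1.4949
  p(Y=1) = 2/7, H(X|Y=1) = 1.5219
  p(Y=2) = 2/5, H(X|Y=2) = 1.5774
H(X|Y) = 0.3143×1.4949 + 0.2857×1.5219 + 0.4000×1.5774 = 1.5356 bits


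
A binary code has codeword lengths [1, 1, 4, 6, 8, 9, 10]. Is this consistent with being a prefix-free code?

Kraft inequality: Σ 2^(-l_i) ≤ 1 for prefix-free code
Calculating: 2^(-1) + 2^(-1) + 2^(-4) + 2^(-6) + 2^(-8) + 2^(-9) + 2^(-10)
= 0.5 + 0.5 + 0.0625 + 0.015625 + 0.00390625 + 0.001953125 + 0.0009765625
= 1.0850
Since 1.0850 > 1, prefix-free code does not exist


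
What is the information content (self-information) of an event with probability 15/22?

Information content I(x) = -log₂(p(x))
I = -log₂(15/22) = -log₂(0.6818)
I = 0.5525 bits


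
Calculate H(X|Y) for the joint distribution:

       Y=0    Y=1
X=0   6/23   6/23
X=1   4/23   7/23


H(X|Y) = Σ_y p(y) H(X|Y=y)
  p(Y=0) = 10/23, H(X|Y=0) = 0.9710
  p(Y=1) = 13/23, H(X|Y=1) = 0.9957
H(X|Y) = 0.4348×0.9710 + 0.5652×0.9957 = 0.9850 bits


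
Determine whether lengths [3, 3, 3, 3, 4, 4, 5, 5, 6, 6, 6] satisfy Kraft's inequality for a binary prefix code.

Kraft inequality: Σ 2^(-l_i) ≤ 1 for prefix-free code
Calculating: 2^(-3) + 2^(-3) + 2^(-3) + 2^(-3) + 2^(-4) + 2^(-4) + 2^(-5) + 2^(-5) + 2^(-6) + 2^(-6) + 2^(-6)
= 0.125 + 0.125 + 0.125 + 0.125 + 0.0625 + 0.0625 + 0.03125 + 0.03125 + 0.015625 + 0.015625 + 0.015625
= 0.7344
Since 0.7344 ≤ 1, prefix-free code exists


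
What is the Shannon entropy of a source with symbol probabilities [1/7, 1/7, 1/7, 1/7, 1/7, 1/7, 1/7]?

H(X) = -Σ p(x) log₂ p(x)
  -1/7 × log₂(1/7) = 0.4011
  -1/7 × log₂(1/7) = 0.4011
  -1/7 × log₂(1/7) = 0.4011
  -1/7 × log₂(1/7) = 0.4011
  -1/7 × log₂(1/7) = 0.4011
  -1/7 × log₂(1/7) = 0.4011
  -1/7 × log₂(1/7) = 0.4011
H(X) = 2.8074 bits


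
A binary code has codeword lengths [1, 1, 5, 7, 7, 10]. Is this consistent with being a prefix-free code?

Kraft inequality: Σ 2^(-l_i) ≤ 1 for prefix-free code
Calculating: 2^(-1) + 2^(-1) + 2^(-5) + 2^(-7) + 2^(-7) + 2^(-10)
= 0.5 + 0.5 + 0.03125 + 0.0078125 + 0.0078125 + 0.0009765625
= 1.0479
Since 1.0479 > 1, prefix-free code does not exist


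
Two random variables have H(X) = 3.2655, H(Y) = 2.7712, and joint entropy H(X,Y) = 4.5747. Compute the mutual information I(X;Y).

I(X;Y) = H(X) + H(Y) - H(X,Y)
I(X;Y) = 3.2655 + 2.7712 - 4.5747 = 1.462 bits


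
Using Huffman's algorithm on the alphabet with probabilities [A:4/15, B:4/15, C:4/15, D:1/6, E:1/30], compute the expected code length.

Huffman tree construction:
Combine smallest probabilities repeatedly
Resulting codes:
  A: 01 (length 2)
  B: 10 (length 2)
  C: 11 (length 2)
  D: 001 (length 3)
  E: 000 (length 3)
Average length = Σ p(s) × length(s) = 2.2000 bits


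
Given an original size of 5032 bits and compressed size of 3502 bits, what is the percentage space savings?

Space savings = (1 - Compressed/Original) × 100%
= (1 - 3502/5032) × 100%
= 30.41%


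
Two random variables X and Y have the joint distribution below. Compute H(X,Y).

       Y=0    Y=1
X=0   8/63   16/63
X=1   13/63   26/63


H(X,Y) = -Σ p(x,y) log₂ p(x,y)
  p(0,0)=8/63: -0.1270 × log₂(0.1270) = 0.3781
  p(0,1)=16/63: -0.2540 × log₂(0.2540) = 0.5022
  p(1,0)=13/63: -0.2063 × log₂(0.2063) = 0.4698
  p(1,1)=26/63: -0.4127 × log₂(0.4127) = 0.5269
H(X,Y) = 1.8770 bits


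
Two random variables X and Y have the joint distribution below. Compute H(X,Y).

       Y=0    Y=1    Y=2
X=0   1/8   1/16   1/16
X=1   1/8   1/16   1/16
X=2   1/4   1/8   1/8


H(X,Y) = -Σ p(x,y) log₂ p(x,y)
  p(0,0)=1/8: -0.1250 × log₂(0.1250) = 0.3750
  p(0,1)=1/16: -0.0625 × log₂(0.0625) = 0.2500
  p(0,2)=1/16: -0.0625 × log₂(0.0625) = 0.2500
  p(1,0)=1/8: -0.1250 × log₂(0.1250) = 0.3750
  p(1,1)=1/16: -0.0625 × log₂(0.0625) = 0.2500
  p(1,2)=1/16: -0.0625 × log₂(0.0625) = 0.2500
  p(2,0)=1/4: -0.2500 × log₂(0.2500) = 0.5000
  p(2,1)=1/8: -0.1250 × log₂(0.1250) = 0.3750
  p(2,2)=1/8: -0.1250 × log₂(0.1250) = 0.3750
H(X,Y) = 3.0000 bits


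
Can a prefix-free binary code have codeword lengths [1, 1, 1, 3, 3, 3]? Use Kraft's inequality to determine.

Kraft inequality: Σ 2^(-l_i) ≤ 1 for prefix-free code
Calculating: 2^(-1) + 2^(-1) + 2^(-1) + 2^(-3) + 2^(-3) + 2^(-3)
= 0.5 + 0.5 + 0.5 + 0.125 + 0.125 + 0.125
= 1.8750
Since 1.8750 > 1, prefix-free code does not exist


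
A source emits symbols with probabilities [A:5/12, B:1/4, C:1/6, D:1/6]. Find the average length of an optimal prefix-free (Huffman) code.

Huffman tree construction:
Combine smallest probabilities repeatedly
Resulting codes:
  A: 0 (length 1)
  B: 10 (length 2)
  C: 110 (length 3)
  D: 111 (length 3)
Average length = Σ p(s) × length(s) = 1.9167 bits


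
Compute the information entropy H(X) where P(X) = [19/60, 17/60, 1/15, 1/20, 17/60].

H(X) = -Σ p(x) log₂ p(x)
  -19/60 × log₂(19/60) = 0.5253
  -17/60 × log₂(17/60) = 0.5155
  -1/15 × log₂(1/15) = 0.2605
  -1/20 × log₂(1/20) = 0.2161
  -17/60 × log₂(17/60) = 0.5155
H(X) = 2.0329 bits


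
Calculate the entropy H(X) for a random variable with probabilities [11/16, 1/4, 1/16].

H(X) = -Σ p(x) log₂ p(x)
  -11/16 × log₂(11/16) = 0.3716
  -1/4 × log₂(1/4) = 0.5000
  -1/16 × log₂(1/16) = 0.2500
H(X) = 1.1216 bits


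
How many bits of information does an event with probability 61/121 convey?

Information content I(x) = -log₂(p(x))
I = -log₂(61/121) = -log₂(0.5041)
I = 0.9881 bits


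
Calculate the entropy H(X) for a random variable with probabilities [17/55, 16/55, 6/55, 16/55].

H(X) = -Σ p(x) log₂ p(x)
  -17/55 × log₂(17/55) = 0.5236
  -16/55 × log₂(16/55) = 0.5182
  -6/55 × log₂(6/55) = 0.3487
  -16/55 × log₂(16/55) = 0.5182
H(X) = 1.9087 bits


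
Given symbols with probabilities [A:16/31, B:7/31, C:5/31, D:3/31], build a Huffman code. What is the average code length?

Huffman tree construction:
Combine smallest probabilities repeatedly
Resulting codes:
  A: 1 (length 1)
  B: 00 (length 2)
  C: 011 (length 3)
  D: 010 (length 3)
Average length = Σ p(s) × length(s) = 1.7419 bits


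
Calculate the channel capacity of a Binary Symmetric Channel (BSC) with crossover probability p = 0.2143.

For BSC with error probability p:
C = 1 - H(p) where H(p) is binary entropy
H(0.2143) = -0.2143 × log₂(0.2143) - 0.7857 × log₂(0.7857)
H(p) = 0.7496
C = 1 - 0.7496 = 0.2504 bits/use


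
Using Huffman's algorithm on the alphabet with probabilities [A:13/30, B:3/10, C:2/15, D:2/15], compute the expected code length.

Huffman tree construction:
Combine smallest probabilities repeatedly
Resulting codes:
  A: 0 (length 1)
  B: 11 (length 2)
  C: 100 (length 3)
  D: 101 (length 3)
Average length = Σ p(s) × length(s) = 1.8333 bits


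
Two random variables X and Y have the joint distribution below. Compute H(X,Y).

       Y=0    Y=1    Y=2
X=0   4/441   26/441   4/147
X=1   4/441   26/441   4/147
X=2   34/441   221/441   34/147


H(X,Y) = -Σ p(x,y) log₂ p(x,y)
  p(0,0)=4/441: -0.0091 × log₂(0.0091) = 0.0615
  p(0,1)=26/441: -0.0590 × log₂(0.0590) = 0.2408
  p(0,2)=4/147: -0.0272 × log₂(0.0272) = 0.1415
  p(1,0)=4/441: -0.0091 × log₂(0.0091) = 0.0615
  p(1,1)=26/441: -0.0590 × log₂(0.0590) = 0.2408
  p(1,2)=4/147: -0.0272 × log₂(0.0272) = 0.1415
  p(2,0)=34/441: -0.0771 × log₂(0.0771) = 0.2850
  p(2,1)=221/441: -0.5011 × log₂(0.5011) = 0.4995
  p(2,2)=34/147: -0.2313 × log₂(0.2313) = 0.4885
H(X,Y) = 2.1607 bits


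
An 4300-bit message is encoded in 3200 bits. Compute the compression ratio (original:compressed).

Compression ratio = Original / Compressed
= 4300 / 3200 = 1.34:1


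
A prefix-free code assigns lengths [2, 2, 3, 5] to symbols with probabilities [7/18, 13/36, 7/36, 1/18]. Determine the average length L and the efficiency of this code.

Average length L = Σ p_i × l_i = 2.3611 bits
Entropy H = 1.7516 bits
Efficiency η = H/L × 100% = 74.18%


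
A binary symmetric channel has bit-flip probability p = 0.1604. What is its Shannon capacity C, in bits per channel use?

For BSC with error probability p:
C = 1 - H(p) where H(p) is binary entropy
H(0.1604) = -0.1604 × log₂(0.1604) - 0.8396 × log₂(0.8396)
H(p) = 0.6353
C = 1 - 0.6353 = 0.3647 bits/use


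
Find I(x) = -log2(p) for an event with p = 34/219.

Information content I(x) = -log₂(p(x))
I = -log₂(34/219) = -log₂(0.1553)
I = 2.6873 bits


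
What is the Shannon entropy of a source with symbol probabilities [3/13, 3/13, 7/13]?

H(X) = -Σ p(x) log₂ p(x)
  -3/13 × log₂(3/13) = 0.4882
  -3/13 × log₂(3/13) = 0.4882
  -7/13 × log₂(7/13) = 0.4809
H(X) = 1.4573 bits


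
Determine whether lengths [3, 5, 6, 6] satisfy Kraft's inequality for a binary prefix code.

Kraft inequality: Σ 2^(-l_i) ≤ 1 for prefix-free code
Calculating: 2^(-3) + 2^(-5) + 2^(-6) + 2^(-6)
= 0.125 + 0.03125 + 0.015625 + 0.015625
= 0.1875
Since 0.1875 ≤ 1, prefix-free code exists


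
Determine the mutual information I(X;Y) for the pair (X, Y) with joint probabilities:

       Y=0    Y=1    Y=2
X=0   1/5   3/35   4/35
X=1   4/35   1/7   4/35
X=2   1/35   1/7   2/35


H(X) = 1.5462, H(Y) = 1.5766, H(X,Y) = 3.0257
I(X;Y) = H(X) + H(Y) - H(X,Y) = 0.0971 bits


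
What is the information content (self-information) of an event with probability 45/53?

Information content I(x) = -log₂(p(x))
I = -log₂(45/53) = -log₂(0.8491)
I = 0.2361 bits


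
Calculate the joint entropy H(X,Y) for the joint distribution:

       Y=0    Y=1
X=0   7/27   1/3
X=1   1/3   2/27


H(X,Y) = -Σ p(x,y) log₂ p(x,y)
  p(0,0)=7/27: -0.2593 × log₂(0.2593) = 0.5049
  p(0,1)=1/3: -0.3333 × log₂(0.3333) = 0.5283
  p(1,0)=1/3: -0.3333 × log₂(0.3333) = 0.5283
  p(1,1)=2/27: -0.0741 × log₂(0.0741) = 0.2781
H(X,Y) = 1.8397 bits


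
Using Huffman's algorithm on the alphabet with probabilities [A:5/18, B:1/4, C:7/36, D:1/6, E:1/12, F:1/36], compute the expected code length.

Huffman tree construction:
Combine smallest probabilities repeatedly
Resulting codes:
  A: 10 (length 2)
  B: 01 (length 2)
  C: 00 (length 2)
  D: 111 (length 3)
  E: 1101 (length 4)
  F: 1100 (length 4)
Average length = Σ p(s) × length(s) = 2.3889 bits


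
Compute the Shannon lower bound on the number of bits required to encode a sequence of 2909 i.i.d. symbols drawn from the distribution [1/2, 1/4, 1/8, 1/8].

Entropy H = 1.7500 bits/symbol
Minimum bits = H × n = 1.7500 × 2909
= 5090.75 bits


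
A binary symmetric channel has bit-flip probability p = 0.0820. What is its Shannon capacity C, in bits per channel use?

For BSC with error probability p:
C = 1 - H(p) where H(p) is binary entropy
H(0.0820) = -0.0820 × log₂(0.0820) - 0.9180 × log₂(0.9180)
H(p) = 0.4092
C = 1 - 0.4092 = 0.5908 bits/use


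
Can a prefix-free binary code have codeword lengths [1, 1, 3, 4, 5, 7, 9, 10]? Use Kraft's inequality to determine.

Kraft inequality: Σ 2^(-l_i) ≤ 1 for prefix-free code
Calculating: 2^(-1) + 2^(-1) + 2^(-3) + 2^(-4) + 2^(-5) + 2^(-7) + 2^(-9) + 2^(-10)
= 0.5 + 0.5 + 0.125 + 0.0625 + 0.03125 + 0.0078125 + 0.001953125 + 0.0009765625
= 1.2295
Since 1.2295 > 1, prefix-free code does not exist


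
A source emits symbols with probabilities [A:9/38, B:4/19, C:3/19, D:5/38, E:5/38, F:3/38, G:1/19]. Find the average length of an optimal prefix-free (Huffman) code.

Huffman tree construction:
Combine smallest probabilities repeatedly
Resulting codes:
  A: 01 (length 2)
  B: 00 (length 2)
  C: 111 (length 3)
  D: 100 (length 3)
  E: 101 (length 3)
  F: 1101 (length 4)
  G: 1100 (length 4)
Average length = Σ p(s) × length(s) = 2.6842 bits


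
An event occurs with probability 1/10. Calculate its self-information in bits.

Information content I(x) = -log₂(p(x))
I = -log₂(1/10) = -log₂(0.1000)
I = 3.3219 bits


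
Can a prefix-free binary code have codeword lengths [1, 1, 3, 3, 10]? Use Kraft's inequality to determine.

Kraft inequality: Σ 2^(-l_i) ≤ 1 for prefix-free code
Calculating: 2^(-1) + 2^(-1) + 2^(-3) + 2^(-3) + 2^(-10)
= 0.5 + 0.5 + 0.125 + 0.125 + 0.0009765625
= 1.2510
Since 1.2510 > 1, prefix-free code does not exist


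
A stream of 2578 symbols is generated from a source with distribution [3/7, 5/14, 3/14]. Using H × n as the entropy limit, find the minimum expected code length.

Entropy H = 1.5306 bits/symbol
Minimum bits = H × n = 1.5306 × 2578
= 3945.94 bits


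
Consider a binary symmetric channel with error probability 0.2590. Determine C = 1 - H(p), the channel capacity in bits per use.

For BSC with error probability p:
C = 1 - H(p) where H(p) is binary entropy
H(0.2590) = -0.2590 × log₂(0.2590) - 0.7410 × log₂(0.7410)
H(p) = 0.8252
C = 1 - 0.8252 = 0.1748 bits/use


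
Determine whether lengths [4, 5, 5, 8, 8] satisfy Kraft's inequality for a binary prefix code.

Kraft inequality: Σ 2^(-l_i) ≤ 1 for prefix-free code
Calculating: 2^(-4) + 2^(-5) + 2^(-5) + 2^(-8) + 2^(-8)
= 0.0625 + 0.03125 + 0.03125 + 0.00390625 + 0.00390625
= 0.1328
Since 0.1328 ≤ 1, prefix-free code exists


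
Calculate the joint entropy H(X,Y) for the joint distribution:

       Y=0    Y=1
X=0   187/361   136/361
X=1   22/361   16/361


H(X,Y) = -Σ p(x,y) log₂ p(x,y)
  p(0,0)=187/361: -0.5180 × log₂(0.5180) = 0.4916
  p(0,1)=136/361: -0.3767 × log₂(0.3767) = 0.5306
  p(1,0)=22/361: -0.0609 × log₂(0.0609) = 0.2460
  p(1,1)=16/361: -0.0443 × log₂(0.0443) = 0.1993
H(X,Y) = 1.4674 bits


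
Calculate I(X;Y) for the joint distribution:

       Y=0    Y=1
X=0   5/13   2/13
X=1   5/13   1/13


H(X) = 0.9957, H(Y) = 0.7793, H(X,Y) = 1.7605
I(X;Y) = H(X) + H(Y) - H(X,Y) = 0.0146 bits


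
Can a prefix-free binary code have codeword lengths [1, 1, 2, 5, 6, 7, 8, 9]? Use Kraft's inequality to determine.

Kraft inequality: Σ 2^(-l_i) ≤ 1 for prefix-free code
Calculating: 2^(-1) + 2^(-1) + 2^(-2) + 2^(-5) + 2^(-6) + 2^(-7) + 2^(-8) + 2^(-9)
= 0.5 + 0.5 + 0.25 + 0.03125 + 0.015625 + 0.0078125 + 0.00390625 + 0.001953125
= 1.3105
Since 1.3105 > 1, prefix-free code does not exist


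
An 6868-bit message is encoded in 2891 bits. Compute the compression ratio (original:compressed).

Compression ratio = Original / Compressed
= 6868 / 2891 = 2.38:1


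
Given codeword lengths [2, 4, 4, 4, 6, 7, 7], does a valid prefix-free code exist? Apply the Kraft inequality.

Kraft inequality: Σ 2^(-l_i) ≤ 1 for prefix-free code
Calculating: 2^(-2) + 2^(-4) + 2^(-4) + 2^(-4) + 2^(-6) + 2^(-7) + 2^(-7)
= 0.25 + 0.0625 + 0.0625 + 0.0625 + 0.015625 + 0.0078125 + 0.0078125
= 0.4688
Since 0.4688 ≤ 1, prefix-free code exists


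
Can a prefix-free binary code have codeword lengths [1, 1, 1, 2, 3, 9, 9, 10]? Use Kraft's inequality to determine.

Kraft inequality: Σ 2^(-l_i) ≤ 1 for prefix-free code
Calculating: 2^(-1) + 2^(-1) + 2^(-1) + 2^(-2) + 2^(-3) + 2^(-9) + 2^(-9) + 2^(-10)
= 0.5 + 0.5 + 0.5 + 0.25 + 0.125 + 0.001953125 + 0.001953125 + 0.0009765625
= 1.8799
Since 1.8799 > 1, prefix-free code does not exist


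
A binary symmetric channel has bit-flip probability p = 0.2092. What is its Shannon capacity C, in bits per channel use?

For BSC with error probability p:
C = 1 - H(p) where H(p) is binary entropy
H(0.2092) = -0.2092 × log₂(0.2092) - 0.7908 × log₂(0.7908)
H(p) = 0.7400
C = 1 - 0.7400 = 0.2600 bits/use


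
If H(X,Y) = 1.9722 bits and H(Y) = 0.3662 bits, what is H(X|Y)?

Chain rule: H(X,Y) = H(X|Y) + H(Y)
H(X|Y) = H(X,Y) - H(Y) = 1.9722 - 0.3662 = 1.606 bits


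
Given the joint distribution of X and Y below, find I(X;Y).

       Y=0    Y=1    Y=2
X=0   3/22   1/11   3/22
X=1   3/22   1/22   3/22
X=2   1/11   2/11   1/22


H(X) = 1.5820, H(Y) = 1.5820, H(X,Y) = 3.0495
I(X;Y) = H(X) + H(Y) - H(X,Y) = 0.1146 bits


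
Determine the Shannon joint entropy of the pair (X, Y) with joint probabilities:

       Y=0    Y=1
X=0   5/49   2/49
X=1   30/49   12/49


H(X,Y) = -Σ p(x,y) log₂ p(x,y)
  p(0,0)=5/49: -0.1020 × log₂(0.1020) = 0.3360
  p(0,1)=2/49: -0.0408 × log₂(0.0408) = 0.1884
  p(1,0)=30/49: -0.6122 × log₂(0.6122) = 0.4334
  p(1,1)=12/49: -0.2449 × log₂(0.2449) = 0.4971
H(X,Y) = 1.4548 bits


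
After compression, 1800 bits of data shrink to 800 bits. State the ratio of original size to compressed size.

Compression ratio = Original / Compressed
= 1800 / 800 = 2.25:1


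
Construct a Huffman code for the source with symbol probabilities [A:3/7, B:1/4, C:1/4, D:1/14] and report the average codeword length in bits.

Huffman tree construction:
Combine smallest probabilities repeatedly
Resulting codes:
  A: 0 (length 1)
  B: 111 (length 3)
  C: 10 (length 2)
  D: 110 (length 3)
Average length = Σ p(s) × length(s) = 1.8929 bits


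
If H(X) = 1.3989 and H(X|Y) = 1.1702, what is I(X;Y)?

I(X;Y) = H(X) - H(X|Y)
I(X;Y) = 1.3989 - 1.1702 = 0.2287 bits


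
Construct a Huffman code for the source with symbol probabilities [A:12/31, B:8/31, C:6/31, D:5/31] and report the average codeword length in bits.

Huffman tree construction:
Combine smallest probabilities repeatedly
Resulting codes:
  A: 0 (length 1)
  B: 10 (length 2)
  C: 111 (length 3)
  D: 110 (length 3)
Average length = Σ p(s) × length(s) = 1.9677 bits


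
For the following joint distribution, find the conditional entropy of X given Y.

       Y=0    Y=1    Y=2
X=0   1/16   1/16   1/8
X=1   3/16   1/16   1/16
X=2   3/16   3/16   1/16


H(X|Y) = Σ_y p(y) H(X|Y=y)
  p(Y=0) = 7/16, H(X|Y=0) = 1.4488
  p(Y=1) = 5/16, H(X|Y=1) = 1.3710
  p(Y=2) = 1/4, H(X|Y=2) = 1.5000
H(X|Y) = 0.4375×1.4488 + 0.3125×1.3710 + 0.2500×1.5000 = 1.4373 bits


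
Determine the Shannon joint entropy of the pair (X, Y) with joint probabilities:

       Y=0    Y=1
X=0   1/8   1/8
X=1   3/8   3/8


H(X,Y) = -Σ p(x,y) log₂ p(x,y)
  p(0,0)=1/8: -0.1250 × log₂(0.1250) = 0.3750
  p(0,1)=1/8: -0.1250 × log₂(0.1250) = 0.3750
  p(1,0)=3/8: -0.3750 × log₂(0.3750) = 0.5306
  p(1,1)=3/8: -0.3750 × log₂(0.3750) = 0.5306
H(X,Y) = 1.8113 bits


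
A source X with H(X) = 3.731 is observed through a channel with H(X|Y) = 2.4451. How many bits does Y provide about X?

I(X;Y) = H(X) - H(X|Y)
I(X;Y) = 3.731 - 2.4451 = 1.2859 bits


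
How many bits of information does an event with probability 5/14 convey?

Information content I(x) = -log₂(p(x))
I = -log₂(5/14) = -log₂(0.3571)
I = 1.4854 bits


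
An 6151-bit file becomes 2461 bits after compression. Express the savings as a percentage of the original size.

Space savings = (1 - Compressed/Original) × 100%
= (1 - 2461/6151) × 100%
= 59.99%


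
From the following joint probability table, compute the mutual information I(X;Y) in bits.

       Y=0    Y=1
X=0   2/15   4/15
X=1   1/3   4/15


H(X) = 0.9710, H(Y) = 0.9968, H(X,Y) = 1.9329
I(X;Y) = H(X) + H(Y) - H(X,Y) = 0.0348 bits


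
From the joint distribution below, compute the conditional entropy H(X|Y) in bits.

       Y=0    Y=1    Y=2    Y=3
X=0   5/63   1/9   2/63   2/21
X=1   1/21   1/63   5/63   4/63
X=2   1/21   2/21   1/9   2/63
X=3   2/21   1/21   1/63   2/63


H(X|Y) = Σ_y p(y) H(X|Y=y)
  p(Y=0) = 17/63, H(X|Y=0) = 1.9328
  p(Y=1) = 17/63, H(X|Y=1) = 1.7395
  p(Y=2) = 5/21, H(X|Y=2) = 1.6895
  p(Y=3) = 2/9, H(X|Y=3) = 1.8424
H(X|Y) = 0.2698×1.9328 + 0.2698×1.7395 + 0.2381×1.6895 + 0.2222×1.8424 = 1.8026 bits


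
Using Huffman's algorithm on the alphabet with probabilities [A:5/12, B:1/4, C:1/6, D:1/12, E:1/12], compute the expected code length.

Huffman tree construction:
Combine smallest probabilities repeatedly
Resulting codes:
  A: 0 (length 1)
  B: 10 (length 2)
  C: 110 (length 3)
  D: 1110 (length 4)
  E: 1111 (length 4)
Average length = Σ p(s) × length(s) = 2.0833 bits


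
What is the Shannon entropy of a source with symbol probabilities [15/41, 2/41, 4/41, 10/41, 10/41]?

H(X) = -Σ p(x) log₂ p(x)
  -15/41 × log₂(15/41) = 0.5307
  -2/41 × log₂(2/41) = 0.2126
  -4/41 × log₂(4/41) = 0.3276
  -10/41 × log₂(10/41) = 0.4965
  -10/41 × log₂(10/41) = 0.4965
H(X) = 2.0638 bits


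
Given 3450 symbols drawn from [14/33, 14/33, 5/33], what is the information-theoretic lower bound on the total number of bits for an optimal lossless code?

Entropy H = 1.4621 bits/symbol
Minimum bits = H × n = 1.4621 × 3450
= 5044.26 bits


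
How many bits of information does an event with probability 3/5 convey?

Information content I(x) = -log₂(p(x))
I = -log₂(3/5) = -log₂(0.6000)
I = 0.7370 bits


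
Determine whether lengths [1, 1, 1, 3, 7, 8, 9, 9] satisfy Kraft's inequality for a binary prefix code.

Kraft inequality: Σ 2^(-l_i) ≤ 1 for prefix-free code
Calculating: 2^(-1) + 2^(-1) + 2^(-1) + 2^(-3) + 2^(-7) + 2^(-8) + 2^(-9) + 2^(-9)
= 0.5 + 0.5 + 0.5 + 0.125 + 0.0078125 + 0.00390625 + 0.001953125 + 0.001953125
= 1.6406
Since 1.6406 > 1, prefix-free code does not exist


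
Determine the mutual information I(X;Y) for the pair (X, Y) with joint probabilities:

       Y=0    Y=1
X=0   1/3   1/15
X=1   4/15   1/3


H(X) = 0.9710, H(Y) = 0.9710, H(X,Y) = 1.8256
I(X;Y) = H(X) + H(Y) - H(X,Y) = 0.1163 bits


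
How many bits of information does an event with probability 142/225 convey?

Information content I(x) = -log₂(p(x))
I = -log₂(142/225) = -log₂(0.6311)
I = 0.6640 bits


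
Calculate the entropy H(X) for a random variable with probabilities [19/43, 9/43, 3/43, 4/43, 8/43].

H(X) = -Σ p(x) log₂ p(x)
  -19/43 × log₂(19/43) = 0.5207
  -9/43 × log₂(9/43) = 0.4723
  -3/43 × log₂(3/43) = 0.2680
  -4/43 × log₂(4/43) = 0.3187
  -8/43 × log₂(8/43) = 0.4514
H(X) = 2.0310 bits


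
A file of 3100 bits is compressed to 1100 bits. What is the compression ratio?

Compression ratio = Original / Compressed
= 3100 / 1100 = 2.82:1


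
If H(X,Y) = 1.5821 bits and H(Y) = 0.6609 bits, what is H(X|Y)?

Chain rule: H(X,Y) = H(X|Y) + H(Y)
H(X|Y) = H(X,Y) - H(Y) = 1.5821 - 0.6609 = 0.9212 bits


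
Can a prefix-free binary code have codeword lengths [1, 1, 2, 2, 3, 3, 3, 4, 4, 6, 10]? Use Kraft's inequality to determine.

Kraft inequality: Σ 2^(-l_i) ≤ 1 for prefix-free code
Calculating: 2^(-1) + 2^(-1) + 2^(-2) + 2^(-2) + 2^(-3) + 2^(-3) + 2^(-3) + 2^(-4) + 2^(-4) + 2^(-6) + 2^(-10)
= 0.5 + 0.5 + 0.25 + 0.25 + 0.125 + 0.125 + 0.125 + 0.0625 + 0.0625 + 0.015625 + 0.0009765625
= 2.0166
Since 2.0166 > 1, prefix-free code does not exist


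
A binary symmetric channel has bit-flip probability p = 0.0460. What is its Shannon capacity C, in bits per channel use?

For BSC with error probability p:
C = 1 - H(p) where H(p) is binary entropy
H(0.0460) = -0.0460 × log₂(0.0460) - 0.9540 × log₂(0.9540)
H(p) = 0.2692
C = 1 - 0.2692 = 0.7308 bits/use


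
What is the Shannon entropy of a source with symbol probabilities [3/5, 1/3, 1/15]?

H(X) = -Σ p(x) log₂ p(x)
  -3/5 × log₂(3/5) = 0.4422
  -1/3 × log₂(1/3) = 0.5283
  -1/15 × log₂(1/15) = 0.2605
H(X) = 1.2310 bits


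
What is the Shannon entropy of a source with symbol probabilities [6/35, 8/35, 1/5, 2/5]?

H(X) = -Σ p(x) log₂ p(x)
  -6/35 × log₂(6/35) = 0.4362
  -8/35 × log₂(8/35) = 0.4867
  -1/5 × log₂(1/5) = 0.4644
  -2/5 × log₂(2/5) = 0.5288
H(X) = 1.9160 bits


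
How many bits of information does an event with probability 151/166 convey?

Information content I(x) = -log₂(p(x))
I = -log₂(151/166) = -log₂(0.9096)
I = 0.1366 bits


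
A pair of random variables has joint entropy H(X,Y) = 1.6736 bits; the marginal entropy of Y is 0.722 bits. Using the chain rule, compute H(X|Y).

Chain rule: H(X,Y) = H(X|Y) + H(Y)
H(X|Y) = H(X,Y) - H(Y) = 1.6736 - 0.722 = 0.9516 bits


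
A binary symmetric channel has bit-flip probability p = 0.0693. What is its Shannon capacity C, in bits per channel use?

For BSC with error probability p:
C = 1 - H(p) where H(p) is binary entropy
H(0.0693) = -0.0693 × log₂(0.0693) - 0.9307 × log₂(0.9307)
H(p) = 0.3633
C = 1 - 0.3633 = 0.6367 bits/use


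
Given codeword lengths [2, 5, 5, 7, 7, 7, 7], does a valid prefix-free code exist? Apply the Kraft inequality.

Kraft inequality: Σ 2^(-l_i) ≤ 1 for prefix-free code
Calculating: 2^(-2) + 2^(-5) + 2^(-5) + 2^(-7) + 2^(-7) + 2^(-7) + 2^(-7)
= 0.25 + 0.03125 + 0.03125 + 0.0078125 + 0.0078125 + 0.0078125 + 0.0078125
= 0.3438
Since 0.3438 ≤ 1, prefix-free code exists


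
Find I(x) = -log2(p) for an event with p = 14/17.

Information content I(x) = -log₂(p(x))
I = -log₂(14/17) = -log₂(0.8235)
I = 0.2801 bits


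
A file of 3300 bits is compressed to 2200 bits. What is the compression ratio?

Compression ratio = Original / Compressed
= 3300 / 2200 = 1.50:1


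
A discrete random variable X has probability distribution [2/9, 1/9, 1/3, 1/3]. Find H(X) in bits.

H(X) = -Σ p(x) log₂ p(x)
  -2/9 × log₂(2/9) = 0.4822
  -1/9 × log₂(1/9) = 0.3522
  -1/3 × log₂(1/3) = 0.5283
  -1/3 × log₂(1/3) = 0.5283
H(X) = 1.8911 bits


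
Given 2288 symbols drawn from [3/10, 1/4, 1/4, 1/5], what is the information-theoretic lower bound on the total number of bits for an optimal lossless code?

Entropy H = 1.9855 bits/symbol
Minimum bits = H × n = 1.9855 × 2288
= 4542.77 bits


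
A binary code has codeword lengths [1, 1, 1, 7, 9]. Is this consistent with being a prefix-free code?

Kraft inequality: Σ 2^(-l_i) ≤ 1 for prefix-free code
Calculating: 2^(-1) + 2^(-1) + 2^(-1) + 2^(-7) + 2^(-9)
= 0.5 + 0.5 + 0.5 + 0.0078125 + 0.001953125
= 1.5098
Since 1.5098 > 1, prefix-free code does not exist


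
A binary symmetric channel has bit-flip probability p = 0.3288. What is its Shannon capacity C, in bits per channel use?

For BSC with error probability p:
C = 1 - H(p) where H(p) is binary entropy
H(0.3288) = -0.3288 × log₂(0.3288) - 0.6712 × log₂(0.6712)
H(p) = 0.9137
C = 1 - 0.9137 = 0.0863 bits/use


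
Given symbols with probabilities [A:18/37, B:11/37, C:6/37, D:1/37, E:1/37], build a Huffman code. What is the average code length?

Huffman tree construction:
Combine smallest probabilities repeatedly
Resulting codes:
  A: 0 (length 1)
  B: 11 (length 2)
  C: 101 (length 3)
  D: 1000 (length 4)
  E: 1001 (length 4)
Average length = Σ p(s) × length(s) = 1.7838 bits


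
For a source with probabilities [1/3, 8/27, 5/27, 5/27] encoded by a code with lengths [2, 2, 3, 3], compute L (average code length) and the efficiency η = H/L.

Average length L = Σ p_i × l_i = 2.3704 bits
Entropy H = 1.9494 bits
Efficiency η = H/L × 100% = 82.24%


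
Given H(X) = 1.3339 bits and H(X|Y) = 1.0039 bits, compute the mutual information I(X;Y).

I(X;Y) = H(X) - H(X|Y)
I(X;Y) = 1.3339 - 1.0039 = 0.33 bits


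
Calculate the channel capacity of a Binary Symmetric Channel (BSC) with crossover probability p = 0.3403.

For BSC with error probability p:
C = 1 - H(p) where H(p) is binary entropy
H(0.3403) = -0.3403 × log₂(0.3403) - 0.6597 × log₂(0.6597)
H(p) = 0.9251
C = 1 - 0.9251 = 0.0749 bits/use


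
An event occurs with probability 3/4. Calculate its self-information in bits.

Information content I(x) = -log₂(p(x))
I = -log₂(3/4) = -log₂(0.7500)
I = 0.4150 bits


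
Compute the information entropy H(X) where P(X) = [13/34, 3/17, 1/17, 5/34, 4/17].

H(X) = -Σ p(x) log₂ p(x)
  -13/34 × log₂(13/34) = 0.5303
  -3/17 × log₂(3/17) = 0.4416
  -1/17 × log₂(1/17) = 0.2404
  -5/34 × log₂(5/34) = 0.4067
  -4/17 × log₂(4/17) = 0.4912
H(X) = 2.1103 bits


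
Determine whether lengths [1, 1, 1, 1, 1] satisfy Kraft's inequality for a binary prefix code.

Kraft inequality: Σ 2^(-l_i) ≤ 1 for prefix-free code
Calculating: 2^(-1) + 2^(-1) + 2^(-1) + 2^(-1) + 2^(-1)
= 0.5 + 0.5 + 0.5 + 0.5 + 0.5
= 2.5000
Since 2.5000 > 1, prefix-free code does not exist


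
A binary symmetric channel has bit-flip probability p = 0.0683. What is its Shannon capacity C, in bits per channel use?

For BSC with error probability p:
C = 1 - H(p) where H(p) is binary entropy
H(0.0683) = -0.0683 × log₂(0.0683) - 0.9317 × log₂(0.9317)
H(p) = 0.3595
C = 1 - 0.3595 = 0.6405 bits/use


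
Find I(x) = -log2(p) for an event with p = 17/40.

Information content I(x) = -log₂(p(x))
I = -log₂(17/40) = -log₂(0.4250)
I = 1.2345 bits


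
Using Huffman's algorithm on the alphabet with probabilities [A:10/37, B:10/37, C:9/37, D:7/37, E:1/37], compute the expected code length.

Huffman tree construction:
Combine smallest probabilities repeatedly
Resulting codes:
  A: 10 (length 2)
  B: 11 (length 2)
  C: 01 (length 2)
  D: 001 (length 3)
  E: 000 (length 3)
Average length = Σ p(s) × length(s) = 2.2162 bits


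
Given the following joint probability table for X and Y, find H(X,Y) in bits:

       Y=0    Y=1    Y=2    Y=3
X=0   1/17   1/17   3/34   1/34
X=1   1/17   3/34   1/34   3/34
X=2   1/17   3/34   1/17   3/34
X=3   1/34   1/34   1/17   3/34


H(X,Y) = -Σ p(x,y) log₂ p(x,y)
  p(0,0)=1/17: -0.0588 × log₂(0.0588) = 0.2404
  p(0,1)=1/17: -0.0588 × log₂(0.0588) = 0.2404
  p(0,2)=3/34: -0.0882 × log₂(0.0882) = 0.3090
  p(0,3)=1/34: -0.0294 × log₂(0.0294) = 0.1496
  p(1,0)=1/17: -0.0588 × log₂(0.0588) = 0.2404
  p(1,1)=3/34: -0.0882 × log₂(0.0882) = 0.3090
  p(1,2)=1/34: -0.0294 × log₂(0.0294) = 0.1496
  p(1,3)=3/34: -0.0882 × log₂(0.0882) = 0.3090
  p(2,0)=1/17: -0.0588 × log₂(0.0588) = 0.2404
  p(2,1)=3/34: -0.0882 × log₂(0.0882) = 0.3090
  p(2,2)=1/17: -0.0588 × log₂(0.0588) = 0.2404
  p(2,3)=3/34: -0.0882 × log₂(0.0882) = 0.3090
  p(3,0)=1/34: -0.0294 × log₂(0.0294) = 0.1496
  p(3,1)=1/34: -0.0294 × log₂(0.0294) = 0.1496
  p(3,2)=1/17: -0.0588 × log₂(0.0588) = 0.2404
  p(3,3)=3/34: -0.0882 × log₂(0.0882) = 0.3090
H(X,Y) = 3.8954 bits


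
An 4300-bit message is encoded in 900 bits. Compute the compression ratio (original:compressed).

Compression ratio = Original / Compressed
= 4300 / 900 = 4.78:1


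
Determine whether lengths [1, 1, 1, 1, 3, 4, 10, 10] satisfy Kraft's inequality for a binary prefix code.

Kraft inequality: Σ 2^(-l_i) ≤ 1 for prefix-free code
Calculating: 2^(-1) + 2^(-1) + 2^(-1) + 2^(-1) + 2^(-3) + 2^(-4) + 2^(-10) + 2^(-10)
= 0.5 + 0.5 + 0.5 + 0.5 + 0.125 + 0.0625 + 0.0009765625 + 0.0009765625
= 2.1895
Since 2.1895 > 1, prefix-free code does not exist


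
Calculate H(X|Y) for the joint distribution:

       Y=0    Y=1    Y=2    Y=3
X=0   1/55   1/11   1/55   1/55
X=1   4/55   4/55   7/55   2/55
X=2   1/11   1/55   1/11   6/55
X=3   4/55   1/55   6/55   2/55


H(X|Y) = Σ_y p(y) H(X|Y=y)
  p(Y=0) = 14/55, H(X|Y=0) = 1.8352
  p(Y=1) = 1/5, H(X|Y=1) = 1.6767
  p(Y=2) = 19/55, H(X|Y=2) = 1.7863
  p(Y=3) = 1/5, H(X|Y=3) = 1.6858
H(X|Y) = 0.2545×1.8352 + 0.2000×1.6767 + 0.3455×1.7863 + 0.2000×1.6858 = 1.7567 bits


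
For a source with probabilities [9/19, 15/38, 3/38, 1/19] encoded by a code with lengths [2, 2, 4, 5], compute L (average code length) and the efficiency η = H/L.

Average length L = Σ p_i × l_i = 2.3158 bits
Entropy H = 1.5527 bits
Efficiency η = H/L × 100% = 67.05%


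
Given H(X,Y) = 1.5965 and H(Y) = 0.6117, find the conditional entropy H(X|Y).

Chain rule: H(X,Y) = H(X|Y) + H(Y)
H(X|Y) = H(X,Y) - H(Y) = 1.5965 - 0.6117 = 0.9848 bits


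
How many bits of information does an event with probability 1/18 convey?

Information content I(x) = -log₂(p(x))
I = -log₂(1/18) = -log₂(0.0556)
I = 4.1699 bits


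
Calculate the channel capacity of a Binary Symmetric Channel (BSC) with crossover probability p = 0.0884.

For BSC with error probability p:
C = 1 - H(p) where H(p) is binary entropy
H(0.0884) = -0.0884 × log₂(0.0884) - 0.9116 × log₂(0.9116)
H(p) = 0.4311
C = 1 - 0.4311 = 0.5689 bits/use


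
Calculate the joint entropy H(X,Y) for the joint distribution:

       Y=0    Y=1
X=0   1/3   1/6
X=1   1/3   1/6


H(X,Y) = -Σ p(x,y) log₂ p(x,y)
  p(0,0)=1/3: -0.3333 × log₂(0.3333) = 0.5283
  p(0,1)=1/6: -0.1667 × log₂(0.1667) = 0.4308
  p(1,0)=1/3: -0.3333 × log₂(0.3333) = 0.5283
  p(1,1)=1/6: -0.1667 × log₂(0.1667) = 0.4308
H(X,Y) = 1.9183 bits


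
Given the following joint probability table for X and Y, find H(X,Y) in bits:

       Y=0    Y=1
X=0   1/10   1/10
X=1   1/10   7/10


H(X,Y) = -Σ p(x,y) log₂ p(x,y)
  p(0,0)=1/10: -0.1000 × log₂(0.1000) = 0.3322
  p(0,1)=1/10: -0.1000 × log₂(0.1000) = 0.3322
  p(1,0)=1/10: -0.1000 × log₂(0.1000) = 0.3322
  p(1,1)=7/10: -0.7000 × log₂(0.7000) = 0.3602
H(X,Y) = 1.3568 bits


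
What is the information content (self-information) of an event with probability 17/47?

Information content I(x) = -log₂(p(x))
I = -log₂(17/47) = -log₂(0.3617)
I = 1.4671 bits


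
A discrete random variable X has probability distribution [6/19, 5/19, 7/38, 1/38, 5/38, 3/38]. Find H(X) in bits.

H(X) = -Σ p(x) log₂ p(x)
  -6/19 × log₂(6/19) = 0.5251
  -5/19 × log₂(5/19) = 0.5068
  -7/38 × log₂(7/38) = 0.4496
  -1/38 × log₂(1/38) = 0.1381
  -5/38 × log₂(5/38) = 0.3850
  -3/38 × log₂(3/38) = 0.2892
H(X) = 2.2939 bits


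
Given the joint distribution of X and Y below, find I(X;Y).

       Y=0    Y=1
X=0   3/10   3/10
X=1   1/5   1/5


H(X) = 0.9710, H(Y) = 1.0000, H(X,Y) = 1.9710
I(X;Y) = H(X) + H(Y) - H(X,Y) = 0.0000 bits


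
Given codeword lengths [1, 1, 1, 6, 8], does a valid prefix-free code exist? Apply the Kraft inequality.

Kraft inequality: Σ 2^(-l_i) ≤ 1 for prefix-free code
Calculating: 2^(-1) + 2^(-1) + 2^(-1) + 2^(-6) + 2^(-8)
= 0.5 + 0.5 + 0.5 + 0.015625 + 0.00390625
= 1.5195
Since 1.5195 > 1, prefix-free code does not exist


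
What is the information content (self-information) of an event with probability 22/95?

Information content I(x) = -log₂(p(x))
I = -log₂(22/95) = -log₂(0.2316)
I = 2.1104 bits


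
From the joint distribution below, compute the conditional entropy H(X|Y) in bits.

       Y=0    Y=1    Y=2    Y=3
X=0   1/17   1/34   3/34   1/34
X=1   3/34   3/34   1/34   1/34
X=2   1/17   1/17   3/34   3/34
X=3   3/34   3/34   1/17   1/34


H(X|Y) = Σ_y p(y) H(X|Y=y)
  p(Y=0) = 5/17, H(X|Y=0) = 1.9710
  p(Y=1) = 9/34, H(X|Y=1) = 1.8911
  p(Y=2) = 9/34, H(X|Y=2) = 1.8911
  p(Y=3) = 3/17, H(X|Y=3) = 1.7925
H(X|Y) = 0.2941×1.9710 + 0.2647×1.8911 + 0.2647×1.8911 + 0.1765×1.7925 = 1.8972 bits


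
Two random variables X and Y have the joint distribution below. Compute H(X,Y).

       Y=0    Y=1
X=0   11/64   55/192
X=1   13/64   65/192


H(X,Y) = -Σ p(x,y) log₂ p(x,y)
  p(0,0)=11/64: -0.1719 × log₂(0.1719) = 0.4367
  p(0,1)=55/192: -0.2865 × log₂(0.2865) = 0.5167
  p(1,0)=13/64: -0.2031 × log₂(0.2031) = 0.4671
  p(1,1)=65/192: -0.3385 × log₂(0.3385) = 0.5290
H(X,Y) = 1.9494 bits


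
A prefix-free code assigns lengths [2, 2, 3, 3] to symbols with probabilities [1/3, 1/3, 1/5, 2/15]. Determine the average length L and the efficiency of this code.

Average length L = Σ p_i × l_i = 2.3333 bits
Entropy H = 1.9086 bits
Efficiency η = H/L × 100% = 81.80%


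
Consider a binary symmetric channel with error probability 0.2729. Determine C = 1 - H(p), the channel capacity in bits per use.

For BSC with error probability p:
C = 1 - H(p) where H(p) is binary entropy
H(0.2729) = -0.2729 × log₂(0.2729) - 0.7271 × log₂(0.7271)
H(p) = 0.8456
C = 1 - 0.8456 = 0.1544 bits/use


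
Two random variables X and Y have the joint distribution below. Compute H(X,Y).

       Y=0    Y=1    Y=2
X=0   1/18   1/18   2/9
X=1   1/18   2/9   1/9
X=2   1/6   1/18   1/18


H(X,Y) = -Σ p(x,y) log₂ p(x,y)
  p(0,0)=1/18: -0.0556 × log₂(0.0556) = 0.2317
  p(0,1)=1/18: -0.0556 × log₂(0.0556) = 0.2317
  p(0,2)=2/9: -0.2222 × log₂(0.2222) = 0.4822
  p(1,0)=1/18: -0.0556 × log₂(0.0556) = 0.2317
  p(1,1)=2/9: -0.2222 × log₂(0.2222) = 0.4822
  p(1,2)=1/9: -0.1111 × log₂(0.1111) = 0.3522
  p(2,0)=1/6: -0.1667 × log₂(0.1667) = 0.4308
  p(2,1)=1/18: -0.0556 × log₂(0.0556) = 0.2317
  p(2,2)=1/18: -0.0556 × log₂(0.0556) = 0.2317
H(X,Y) = 2.9058 bits


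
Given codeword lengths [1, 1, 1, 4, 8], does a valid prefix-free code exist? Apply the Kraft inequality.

Kraft inequality: Σ 2^(-l_i) ≤ 1 for prefix-free code
Calculating: 2^(-1) + 2^(-1) + 2^(-1) + 2^(-4) + 2^(-8)
= 0.5 + 0.5 + 0.5 + 0.0625 + 0.00390625
= 1.5664
Since 1.5664 > 1, prefix-free code does not exist


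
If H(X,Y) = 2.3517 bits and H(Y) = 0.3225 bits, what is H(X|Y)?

Chain rule: H(X,Y) = H(X|Y) + H(Y)
H(X|Y) = H(X,Y) - H(Y) = 2.3517 - 0.3225 = 2.0292 bits


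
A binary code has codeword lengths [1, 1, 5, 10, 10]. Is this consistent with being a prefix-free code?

Kraft inequality: Σ 2^(-l_i) ≤ 1 for prefix-free code
Calculating: 2^(-1) + 2^(-1) + 2^(-5) + 2^(-10) + 2^(-10)
= 0.5 + 0.5 + 0.03125 + 0.0009765625 + 0.0009765625
= 1.0332
Since 1.0332 > 1, prefix-free code does not exist


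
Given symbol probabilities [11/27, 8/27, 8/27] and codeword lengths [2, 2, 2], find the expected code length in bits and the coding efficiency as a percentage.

Average length L = Σ p_i × l_i = 2.0000 bits
Entropy H = 1.5677 bits
Efficiency η = H/L × 100% = 78.39%


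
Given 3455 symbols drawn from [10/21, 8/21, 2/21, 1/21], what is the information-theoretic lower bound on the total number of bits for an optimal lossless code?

Entropy H = 1.5724 bits/symbol
Minimum bits = H × n = 1.5724 × 3455
= 5432.47 bits


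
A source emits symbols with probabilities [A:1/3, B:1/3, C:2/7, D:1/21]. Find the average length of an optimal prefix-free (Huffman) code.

Huffman tree construction:
Combine smallest probabilities repeatedly
Resulting codes:
  A: 10 (length 2)
  B: 11 (length 2)
  C: 01 (length 2)
  D: 00 (length 2)
Average length = Σ p(s) × length(s) = 2.0000 bits


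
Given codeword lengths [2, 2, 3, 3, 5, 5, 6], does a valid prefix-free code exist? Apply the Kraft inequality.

Kraft inequality: Σ 2^(-l_i) ≤ 1 for prefix-free code
Calculating: 2^(-2) + 2^(-2) + 2^(-3) + 2^(-3) + 2^(-5) + 2^(-5) + 2^(-6)
= 0.25 + 0.25 + 0.125 + 0.125 + 0.03125 + 0.03125 + 0.015625
= 0.8281
Since 0.8281 ≤ 1, prefix-free code exists


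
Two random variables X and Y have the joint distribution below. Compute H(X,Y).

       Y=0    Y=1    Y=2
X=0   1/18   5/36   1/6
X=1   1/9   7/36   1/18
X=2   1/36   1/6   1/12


H(X,Y) = -Σ p(x,y) log₂ p(x,y)
  p(0,0)=1/18: -0.0556 × log₂(0.0556) = 0.2317
  p(0,1)=5/36: -0.1389 × log₂(0.1389) = 0.3956
  p(0,2)=1/6: -0.1667 × log₂(0.1667) = 0.4308
  p(1,0)=1/9: -0.1111 × log₂(0.1111) = 0.3522
  p(1,1)=7/36: -0.1944 × log₂(0.1944) = 0.4594
  p(1,2)=1/18: -0.0556 × log₂(0.0556) = 0.2317
  p(2,0)=1/36: -0.0278 × log₂(0.0278) = 0.1436
  p(2,1)=1/6: -0.1667 × log₂(0.1667) = 0.4308
  p(2,2)=1/12: -0.0833 × log₂(0.0833) = 0.2987
H(X,Y) = 2.9745 bits


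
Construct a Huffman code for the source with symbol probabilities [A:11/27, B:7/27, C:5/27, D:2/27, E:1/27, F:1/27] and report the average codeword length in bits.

Huffman tree construction:
Combine smallest probabilities repeatedly
Resulting codes:
  A: 0 (length 1)
  B: 10 (length 2)
  C: 111 (length 3)
  D: 1100 (length 4)
  E: 11010 (length 5)
  F: 11011 (length 5)
Average length = Σ p(s) × length(s) = 2.1481 bits


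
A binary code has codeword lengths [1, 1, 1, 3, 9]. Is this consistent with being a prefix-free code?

Kraft inequality: Σ 2^(-l_i) ≤ 1 for prefix-free code
Calculating: 2^(-1) + 2^(-1) + 2^(-1) + 2^(-3) + 2^(-9)
= 0.5 + 0.5 + 0.5 + 0.125 + 0.001953125
= 1.6270
Since 1.6270 > 1, prefix-free code does not exist


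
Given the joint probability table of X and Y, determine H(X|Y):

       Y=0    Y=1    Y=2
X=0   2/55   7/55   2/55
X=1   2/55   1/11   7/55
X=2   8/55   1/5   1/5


H(X|Y) = Σ_y p(y) H(X|Y=y)
  p(Y=0) = 12/55, H(X|Y=0) = 1.2516
  p(Y=1) = 23/55, H(X|Y=1) = 1.5099
  p(Y=2) = 4/11, H(X|Y=2) = 1.3367
H(X|Y) = 0.2182×1.2516 + 0.4182×1.5099 + 0.3636×1.3367 = 1.3905 bits
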